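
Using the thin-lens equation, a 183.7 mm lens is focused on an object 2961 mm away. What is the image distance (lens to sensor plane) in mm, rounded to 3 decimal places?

195.851 mm

1/dᵢ = 1/f − 1/dₒ = 1/183.7 − 1/2961 = 0.0051059 mm⁻¹.
dᵢ = 1/0.0051059 ≈ 195.8505 mm.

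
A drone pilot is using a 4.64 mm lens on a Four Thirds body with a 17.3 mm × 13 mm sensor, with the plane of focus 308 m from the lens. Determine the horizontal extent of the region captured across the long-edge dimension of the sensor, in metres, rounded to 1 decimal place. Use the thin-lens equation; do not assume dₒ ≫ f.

dₒ: 308 m = 308000 mm.
Similar triangles through the lens centre give W/dₒ = w/dᵢ; with 1/f = 1/dₒ + 1/dᵢ this gives W = w·(dₒ − f)/f.
W = 17.3 mm × (308000 − 4.64) / 4.64 = 17.3 × 66378.3103 ≈ 1148344.769 mm = 1148.34 m.

1148.3 m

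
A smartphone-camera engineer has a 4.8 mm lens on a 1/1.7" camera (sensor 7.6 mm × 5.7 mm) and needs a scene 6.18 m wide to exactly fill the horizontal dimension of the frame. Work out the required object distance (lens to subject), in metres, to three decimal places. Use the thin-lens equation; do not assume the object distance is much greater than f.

W: 6.18 m = 6180 mm.
Magnification m = w/W = dᵢ/dₒ; combined with 1/f = 1/dₒ + 1/dᵢ this gives dₒ = f·(1 + W/w).
dₒ = 4.8 mm × (1 + 6180/7.6) = 4.8 × 814.1579 ≈ 3907.958 mm = 3.90796 m.

3.908 m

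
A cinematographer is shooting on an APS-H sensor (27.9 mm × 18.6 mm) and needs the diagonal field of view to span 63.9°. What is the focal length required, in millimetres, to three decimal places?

Sensor diagonal = √(27.9² + 18.6²) = √1124.3700 ≈ 33.5316 mm.
From α = 2·arctan(d/2f) we get f = d / (2·tan(α/2)).
With d = 33.5316 mm and α/2 = 31.95°, tan(α/2) ≈ 0.62366, so f ≈ 33.5316 / 1.24731 ≈ 26.8831 mm.

26.883 mm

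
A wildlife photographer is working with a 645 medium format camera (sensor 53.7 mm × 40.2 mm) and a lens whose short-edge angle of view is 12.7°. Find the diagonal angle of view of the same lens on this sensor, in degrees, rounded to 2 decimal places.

From the short-edge AOV: f = 40.2 / (2·tan(6.35°)) = 40.2 / 0.22257 ≈ 180.6183 mm.
Sensor diagonal = √(53.7² + 40.2²) = √4499.7300 ≈ 67.0800 mm.
Diagonal AOV = 2·arctan(67.0800 / (2 × 180.6183)) = 2·arctan(0.18570) ≈ 21.0395°.

21.04°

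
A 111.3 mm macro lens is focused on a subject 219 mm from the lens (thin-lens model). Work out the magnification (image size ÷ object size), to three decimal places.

1.033×

Thin lens: 1/f = 1/dₒ + 1/dᵢ → 1/dᵢ = 1/111.3 − 1/219 = 0.0044185 mm⁻¹, so dᵢ ≈ 226.3203 mm.
Magnification m = dᵢ/dₒ = 226.3203/219 ≈ 1.03343.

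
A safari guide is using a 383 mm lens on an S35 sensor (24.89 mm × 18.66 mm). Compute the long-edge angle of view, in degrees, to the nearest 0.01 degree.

Angle of view α = 2·arctan(w/2f) with w = 24.89 mm and f = 383 mm.
w/2f = 0.03249; arctan(0.03249) ≈ 1.8611°, so α ≈ 3.7222°.

3.72°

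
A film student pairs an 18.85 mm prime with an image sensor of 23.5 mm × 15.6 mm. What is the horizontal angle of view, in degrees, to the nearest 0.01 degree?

63.87°

Angle of view α = 2·arctan(w/2f) with w = 23.5 mm and f = 18.85 mm.
w/2f = 0.62334; arctan(0.62334) ≈ 31.9370°, so α ≈ 63.8741°.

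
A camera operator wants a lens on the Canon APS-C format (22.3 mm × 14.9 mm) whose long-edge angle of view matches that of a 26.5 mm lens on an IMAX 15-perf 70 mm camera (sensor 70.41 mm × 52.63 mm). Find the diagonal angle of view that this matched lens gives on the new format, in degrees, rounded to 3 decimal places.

Equal long-edge AOV ⇒ f₂ = f₁ · 22.3/70.41 = 26.5 × 0.31672 ≈ 8.3930 mm.
Sensor diagonal = √(22.3² + 14.9²) = √719.3000 ≈ 26.8198 mm.
Diagonal AOV on the new format = 2·arctan(26.8198 / (2 × 8.3930)) = 2·arctan(1.59775) ≈ 115.9167°.

115.917°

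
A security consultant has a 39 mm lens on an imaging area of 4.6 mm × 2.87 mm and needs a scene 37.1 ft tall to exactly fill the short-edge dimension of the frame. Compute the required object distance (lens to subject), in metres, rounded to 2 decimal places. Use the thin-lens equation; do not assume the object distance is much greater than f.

153.70 m

W: 37.1 ft × 304.8 mm/ft = 11308.08 mm.
Magnification m = h/W = dᵢ/dₒ; combined with 1/f = 1/dₒ + 1/dᵢ this gives dₒ = f·(1 + W/h).
dₒ = 39 mm × (1 + 11308.1/2.87) = 39 × 3941.0974 ≈ 153702.800 mm = 153.703 m.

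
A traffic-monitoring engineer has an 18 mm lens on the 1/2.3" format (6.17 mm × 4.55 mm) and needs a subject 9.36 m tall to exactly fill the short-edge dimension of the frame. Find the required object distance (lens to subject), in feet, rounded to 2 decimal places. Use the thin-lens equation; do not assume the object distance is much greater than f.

121.54 ft

W: 9.36 m = 9360 mm.
Magnification m = h/W = dᵢ/dₒ; combined with 1/f = 1/dₒ + 1/dᵢ this gives dₒ = f·(1 + W/h).
dₒ = 18 mm × (1 + 9360/4.55) = 18 × 2058.1429 ≈ 37046.571 mm = 37046.571/304.8 ft = 121.544 ft.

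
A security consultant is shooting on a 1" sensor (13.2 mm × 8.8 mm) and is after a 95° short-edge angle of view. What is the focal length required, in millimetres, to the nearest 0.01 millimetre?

From α = 2·arctan(h/2f) we get f = h / (2·tan(α/2)).
With h = 8.8 mm and α/2 = 47.5°, tan(α/2) ≈ 1.09131, so f ≈ 8.8 / 2.18262 ≈ 4.0319 mm.

4.03 mm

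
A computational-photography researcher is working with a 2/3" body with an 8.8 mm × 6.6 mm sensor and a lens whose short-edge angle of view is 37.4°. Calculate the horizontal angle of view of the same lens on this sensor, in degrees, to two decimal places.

48.58°

From the short-edge AOV: f = 6.6 / (2·tan(18.7°)) = 6.6 / 0.67696 ≈ 9.7494 mm.
Horizontal AOV = 2·arctan(8.8 / (2 × 9.7494)) = 2·arctan(0.45131) ≈ 48.5801°.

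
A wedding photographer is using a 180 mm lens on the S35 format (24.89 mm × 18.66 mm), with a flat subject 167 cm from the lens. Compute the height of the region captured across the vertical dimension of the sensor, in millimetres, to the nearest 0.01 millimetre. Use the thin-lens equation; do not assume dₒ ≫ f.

154.46 mm

dₒ: 167 cm = 1670 mm.
Similar triangles through the lens centre give W/dₒ = h/dᵢ; with 1/f = 1/dₒ + 1/dᵢ this gives W = h·(dₒ − f)/f.
W = 18.66 mm × (1670 − 180) / 180 = 18.66 × 8.2778 ≈ 154.463 mm.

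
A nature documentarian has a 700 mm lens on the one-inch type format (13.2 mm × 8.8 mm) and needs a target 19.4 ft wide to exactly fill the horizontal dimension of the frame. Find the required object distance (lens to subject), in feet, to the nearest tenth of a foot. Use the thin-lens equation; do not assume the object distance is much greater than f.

1031.1 ft

W: 19.4 ft × 304.8 mm/ft = 5913.12 mm.
Magnification m = w/W = dᵢ/dₒ; combined with 1/f = 1/dₒ + 1/dᵢ this gives dₒ = f·(1 + W/w).
dₒ = 700 mm × (1 + 5913.12/13.2) = 700 × 448.9636 ≈ 314274.535 mm = 314274.535/304.8 ft = 1031.08 ft.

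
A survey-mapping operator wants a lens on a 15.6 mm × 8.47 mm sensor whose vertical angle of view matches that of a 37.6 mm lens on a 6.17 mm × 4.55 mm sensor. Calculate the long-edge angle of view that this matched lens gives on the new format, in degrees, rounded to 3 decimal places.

Equal vertical AOV ⇒ f₂ = f₁ · 8.47/4.55 = 37.6 × 1.86154 ≈ 69.9938 mm.
Long-edge AOV on the new format = 2·arctan(15.6 / (2 × 69.9938)) = 2·arctan(0.11144) ≈ 12.7174°.

12.717°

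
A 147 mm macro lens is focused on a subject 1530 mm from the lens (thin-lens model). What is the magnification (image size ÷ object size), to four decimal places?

Thin lens: 1/f = 1/dₒ + 1/dᵢ → 1/dᵢ = 1/147 − 1/1530 = 0.0061491 mm⁻¹, so dᵢ ≈ 162.6247 mm.
Magnification m = dᵢ/dₒ = 162.6247/1530 ≈ 0.10629.

0.1063×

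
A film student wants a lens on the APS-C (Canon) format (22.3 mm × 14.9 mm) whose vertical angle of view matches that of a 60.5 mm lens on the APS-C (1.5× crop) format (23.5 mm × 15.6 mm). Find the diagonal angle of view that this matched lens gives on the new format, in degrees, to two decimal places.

Equal vertical AOV ⇒ f₂ = f₁ · 14.9/15.6 = 60.5 × 0.95513 ≈ 57.7853 mm.
Sensor diagonal = √(22.3² + 14.9²) = √719.3000 ≈ 26.8198 mm.
Diagonal AOV on the new format = 2·arctan(26.8198 / (2 × 57.7853)) = 2·arctan(0.23206) ≈ 26.1301°.

26.13°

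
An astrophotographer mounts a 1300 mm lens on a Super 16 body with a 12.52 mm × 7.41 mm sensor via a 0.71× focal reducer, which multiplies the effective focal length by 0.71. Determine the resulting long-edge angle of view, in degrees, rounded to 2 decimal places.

Effective focal length f = 1300 × 0.71 = 923 mm.
α = 2·arctan(12.52 / (2 × 923)) = 2·arctan(0.00678) ≈ 0.7772°.

0.78°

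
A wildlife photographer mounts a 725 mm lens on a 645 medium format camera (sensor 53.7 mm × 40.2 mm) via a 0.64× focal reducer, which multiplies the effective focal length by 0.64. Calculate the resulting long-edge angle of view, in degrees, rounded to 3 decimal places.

6.624°

Effective focal length f = 725 × 0.64 = 464 mm.
α = 2·arctan(53.7 / (2 × 464)) = 2·arctan(0.05787) ≈ 6.6236°.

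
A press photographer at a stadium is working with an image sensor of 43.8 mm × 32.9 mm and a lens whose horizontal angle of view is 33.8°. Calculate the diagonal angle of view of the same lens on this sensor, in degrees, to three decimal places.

From the horizontal AOV: f = 43.8 / (2·tan(16.9°)) = 43.8 / 0.60765 ≈ 72.0814 mm.
Sensor diagonal = √(43.8² + 32.9²) = √3000.8500 ≈ 54.7800 mm.
Diagonal AOV = 2·arctan(54.7800 / (2 × 72.0814)) = 2·arctan(0.37999) ≈ 41.6123°.

41.612°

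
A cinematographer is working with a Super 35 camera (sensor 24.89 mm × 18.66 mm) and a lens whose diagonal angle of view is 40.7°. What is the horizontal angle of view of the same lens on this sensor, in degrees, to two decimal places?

33.06°

Sensor diagonal = √(24.89² + 18.66²) = √967.7077 ≈ 31.1080 mm.
From the diagonal AOV: f = 31.1080 / (2·tan(20.35°)) = 31.1080 / 0.74181 ≈ 41.9354 mm.
Horizontal AOV = 2·arctan(24.89 / (2 × 41.9354)) = 2·arctan(0.29677) ≈ 33.0582°.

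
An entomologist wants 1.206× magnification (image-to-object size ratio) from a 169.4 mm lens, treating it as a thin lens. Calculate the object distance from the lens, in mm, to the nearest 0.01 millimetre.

309.86 mm

With m = dᵢ/dₒ and 1/f = 1/dₒ + 1/dᵢ, substituting dᵢ = m·dₒ gives 1/f = (1 + 1/m)/dₒ, hence dₒ = f·(1 + 1/m).
dₒ = 169.4 × (1 + 1/1.206) = 169.4 × 1.82919 ≈ 309.864 mm.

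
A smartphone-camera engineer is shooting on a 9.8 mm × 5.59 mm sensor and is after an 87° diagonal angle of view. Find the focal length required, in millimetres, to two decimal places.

Sensor diagonal = √(9.8² + 5.59²) = √127.2881 ≈ 11.2822 mm.
From α = 2·arctan(d/2f) we get f = d / (2·tan(α/2)).
With d = 11.2822 mm and α/2 = 43.5°, tan(α/2) ≈ 0.94896, so f ≈ 11.2822 / 1.89793 ≈ 5.9445 mm.

5.94 mm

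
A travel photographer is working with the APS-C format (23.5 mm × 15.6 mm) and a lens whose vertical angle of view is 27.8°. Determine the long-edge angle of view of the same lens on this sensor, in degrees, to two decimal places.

40.89°

From the vertical AOV: f = 15.6 / (2·tan(13.9°)) = 15.6 / 0.49495 ≈ 31.5183 mm.
Long-edge AOV = 2·arctan(23.5 / (2 × 31.5183)) = 2·arctan(0.37280) ≈ 40.8908°.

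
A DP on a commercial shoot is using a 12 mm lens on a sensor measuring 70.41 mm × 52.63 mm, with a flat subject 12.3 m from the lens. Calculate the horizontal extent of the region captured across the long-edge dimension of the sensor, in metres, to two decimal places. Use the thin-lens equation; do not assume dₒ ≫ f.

dₒ: 12.3 m = 12300 mm.
Similar triangles through the lens centre give W/dₒ = w/dᵢ; with 1/f = 1/dₒ + 1/dᵢ this gives W = w·(dₒ − f)/f.
W = 70.41 mm × (12300 − 12) / 12 = 70.41 × 1024.0000 ≈ 72099.840 mm = 72.0998 m.

72.10 m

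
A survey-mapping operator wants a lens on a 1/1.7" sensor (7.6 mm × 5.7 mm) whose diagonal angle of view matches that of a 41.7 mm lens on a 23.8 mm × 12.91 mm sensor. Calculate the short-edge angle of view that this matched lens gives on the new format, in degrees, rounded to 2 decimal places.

22.05°

Sensor diagonal = √(23.8² + 12.91²) = √733.1081 ≈ 27.0760 mm.
Sensor diagonal = √(7.6² + 5.7²) = √90.2500 ≈ 9.5000 mm.
Equal diagonal AOV ⇒ f₂ = f₁ · 9.5000/27.0760 = 41.7 × 0.35086 ≈ 14.6311 mm.
Short-edge AOV on the new format = 2·arctan(5.7 / (2 × 14.6311)) = 2·arctan(0.19479) ≈ 22.0454°.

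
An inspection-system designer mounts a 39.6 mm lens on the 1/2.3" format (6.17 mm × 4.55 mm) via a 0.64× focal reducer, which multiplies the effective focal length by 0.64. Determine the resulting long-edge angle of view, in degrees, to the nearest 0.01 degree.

13.88°

Effective focal length f = 39.6 × 0.64 = 25.344 mm.
α = 2·arctan(6.17 / (2 × 25.344)) = 2·arctan(0.12173) ≈ 13.8804°.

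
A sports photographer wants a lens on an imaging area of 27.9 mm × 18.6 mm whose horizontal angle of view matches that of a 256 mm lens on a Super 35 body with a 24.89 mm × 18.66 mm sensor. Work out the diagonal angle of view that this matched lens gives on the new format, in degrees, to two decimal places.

Equal horizontal AOV ⇒ f₂ = f₁ · 27.9/24.89 = 256 × 1.12093 ≈ 286.9586 mm.
Sensor diagonal = √(27.9² + 18.6²) = √1124.3700 ≈ 33.5316 mm.
Diagonal AOV on the new format = 2·arctan(33.5316 / (2 × 286.9586)) = 2·arctan(0.05843) ≈ 6.6875°.

6.69°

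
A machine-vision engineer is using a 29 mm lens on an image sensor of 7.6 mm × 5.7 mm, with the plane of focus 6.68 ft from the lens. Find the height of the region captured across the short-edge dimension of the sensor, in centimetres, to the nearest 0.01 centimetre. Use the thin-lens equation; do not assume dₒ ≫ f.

39.45 cm

dₒ: 6.68 ft × 304.8 mm/ft = 2036.06 mm.
Similar triangles through the lens centre give W/dₒ = h/dᵢ; with 1/f = 1/dₒ + 1/dᵢ this gives W = h·(dₒ − f)/f.
W = 5.7 mm × (2036.06 − 29) / 29 = 5.7 × 69.2091 ≈ 394.492 mm = 39.4492 cm.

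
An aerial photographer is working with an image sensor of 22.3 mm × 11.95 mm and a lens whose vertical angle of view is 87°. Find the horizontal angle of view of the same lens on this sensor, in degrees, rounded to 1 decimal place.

121.1°

From the vertical AOV: f = 11.95 / (2·tan(43.5°)) = 11.95 / 1.89793 ≈ 6.2963 mm.
Horizontal AOV = 2·arctan(22.3 / (2 × 6.2963)) = 2·arctan(1.77087) ≈ 121.0937°.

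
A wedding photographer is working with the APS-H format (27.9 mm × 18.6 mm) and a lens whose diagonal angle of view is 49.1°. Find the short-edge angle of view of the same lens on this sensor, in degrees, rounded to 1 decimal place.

Sensor diagonal = √(27.9² + 18.6²) = √1124.3700 ≈ 33.5316 mm.
From the diagonal AOV: f = 33.5316 / (2·tan(24.55°)) = 33.5316 / 0.91356 ≈ 36.7043 mm.
Short-edge AOV = 2·arctan(18.6 / (2 × 36.7043)) = 2·arctan(0.25338) ≈ 28.4363°.

28.4°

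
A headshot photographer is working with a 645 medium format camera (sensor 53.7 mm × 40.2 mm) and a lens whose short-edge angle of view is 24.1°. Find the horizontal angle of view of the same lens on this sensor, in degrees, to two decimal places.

31.83°

From the short-edge AOV: f = 40.2 / (2·tan(12.05°)) = 40.2 / 0.42694 ≈ 94.1589 mm.
Horizontal AOV = 2·arctan(53.7 / (2 × 94.1589)) = 2·arctan(0.28516) ≈ 31.8316°.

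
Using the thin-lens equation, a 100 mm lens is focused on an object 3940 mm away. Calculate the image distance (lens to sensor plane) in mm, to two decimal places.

102.60 mm

1/dᵢ = 1/f − 1/dₒ = 1/100 − 1/3940 = 0.0097462 mm⁻¹.
dᵢ = 1/0.0097462 ≈ 102.6042 mm.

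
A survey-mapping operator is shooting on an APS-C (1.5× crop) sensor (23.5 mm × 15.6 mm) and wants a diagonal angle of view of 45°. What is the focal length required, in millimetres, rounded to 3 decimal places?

34.048 mm

Sensor diagonal = √(23.5² + 15.6²) = √795.6100 ≈ 28.2066 mm.
From α = 2·arctan(d/2f) we get f = d / (2·tan(α/2)).
With d = 28.2066 mm and α/2 = 22.5°, tan(α/2) ≈ 0.41421, so f ≈ 28.2066 / 0.82843 ≈ 34.0483 mm.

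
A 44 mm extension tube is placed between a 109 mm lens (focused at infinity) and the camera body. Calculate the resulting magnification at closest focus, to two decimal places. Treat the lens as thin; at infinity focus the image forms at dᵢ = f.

The tube moves the image plane from f to f + e, so dᵢ = 109 + 44 = 153 mm. Focus is achieved when 1/f = 1/dₒ + 1/dᵢ, giving dₒ = 1/(1/f − 1/(f+e)).
Magnification m = dᵢ/dₒ = (f+e)·(1/f − 1/(f+e)) = e/f = 44/109 ≈ 0.4037.

0.40×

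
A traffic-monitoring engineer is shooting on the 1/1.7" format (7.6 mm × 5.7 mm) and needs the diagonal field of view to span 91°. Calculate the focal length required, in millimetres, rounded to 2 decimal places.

4.67 mm

Sensor diagonal = √(7.6² + 5.7²) = √90.2500 ≈ 9.5000 mm.
From α = 2·arctan(d/2f) we get f = d / (2·tan(α/2)).
With d = 9.5000 mm and α/2 = 45.5°, tan(α/2) ≈ 1.01761, so f ≈ 9.5000 / 2.03521 ≈ 4.6678 mm.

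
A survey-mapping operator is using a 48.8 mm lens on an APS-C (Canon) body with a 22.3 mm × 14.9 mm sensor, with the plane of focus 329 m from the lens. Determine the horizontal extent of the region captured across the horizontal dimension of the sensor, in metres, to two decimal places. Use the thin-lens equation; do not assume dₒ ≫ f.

dₒ: 329 m = 329000 mm.
Similar triangles through the lens centre give W/dₒ = w/dᵢ; with 1/f = 1/dₒ + 1/dᵢ this gives W = w·(dₒ − f)/f.
W = 22.3 mm × (329000 − 48.8) / 48.8 = 22.3 × 6740.8033 ≈ 150319.913 mm = 150.32 m.

150.32 m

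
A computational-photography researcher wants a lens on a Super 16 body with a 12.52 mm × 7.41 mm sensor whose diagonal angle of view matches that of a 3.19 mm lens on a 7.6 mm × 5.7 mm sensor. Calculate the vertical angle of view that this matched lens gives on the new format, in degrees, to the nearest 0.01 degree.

74.35°

Sensor diagonal = √(7.6² + 5.7²) = √90.2500 ≈ 9.5000 mm.
Sensor diagonal = √(12.52² + 7.41²) = √211.6585 ≈ 14.5485 mm.
Equal diagonal AOV ⇒ f₂ = f₁ · 14.5485/9.5000 = 3.19 × 1.53142 ≈ 4.8852 mm.
Vertical AOV on the new format = 2·arctan(7.41 / (2 × 4.8852)) = 2·arctan(0.75841) ≈ 74.3540°.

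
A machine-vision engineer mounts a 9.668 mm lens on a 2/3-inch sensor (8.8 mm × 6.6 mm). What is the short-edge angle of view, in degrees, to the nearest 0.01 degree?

37.69°

Angle of view α = 2·arctan(h/2f) with h = 6.6 mm and f = 9.668 mm.
h/2f = 0.34133; arctan(0.34133) ≈ 18.8464°, so α ≈ 37.6929°.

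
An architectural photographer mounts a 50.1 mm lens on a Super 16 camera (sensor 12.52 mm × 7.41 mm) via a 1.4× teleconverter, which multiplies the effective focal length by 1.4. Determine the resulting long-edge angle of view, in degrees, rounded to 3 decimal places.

10.200°

Effective focal length f = 50.1 × 1.4 = 70.14 mm.
α = 2·arctan(12.52 / (2 × 70.14)) = 2·arctan(0.08925) ≈ 10.2003°.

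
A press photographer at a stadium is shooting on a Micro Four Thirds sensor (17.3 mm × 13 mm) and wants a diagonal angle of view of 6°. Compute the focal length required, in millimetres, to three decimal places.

Sensor diagonal = √(17.3² + 13²) = √468.2900 ≈ 21.6400 mm.
From α = 2·arctan(d/2f) we get f = d / (2·tan(α/2)).
With d = 21.6400 mm and α/2 = 3°, tan(α/2) ≈ 0.05241, so f ≈ 21.6400 / 0.10482 ≈ 206.4580 mm.

206.458 mm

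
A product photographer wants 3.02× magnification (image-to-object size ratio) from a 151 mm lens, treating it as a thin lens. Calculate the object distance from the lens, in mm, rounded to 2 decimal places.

With m = dᵢ/dₒ and 1/f = 1/dₒ + 1/dᵢ, substituting dᵢ = m·dₒ gives 1/f = (1 + 1/m)/dₒ, hence dₒ = f·(1 + 1/m).
dₒ = 151 × (1 + 1/3.02) = 151 × 1.33113 ≈ 201.000 mm.

201.00 mm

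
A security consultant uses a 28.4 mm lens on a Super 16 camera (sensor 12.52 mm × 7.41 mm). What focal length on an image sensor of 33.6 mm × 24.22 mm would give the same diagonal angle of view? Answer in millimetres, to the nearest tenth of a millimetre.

Sensor diagonal = √(12.52² + 7.41²) = √211.6585 ≈ 14.5485 mm.
Sensor diagonal = √(33.6² + 24.22²) = √1715.5684 ≈ 41.4194 mm.
Equal angle of view means equal diagonal/f ratio, so f₂ = f₁ · (diagonal₂/diagonal₁) = 28.4 × 41.4194/14.5485.
f₂ = 28.4 × 2.84699 ≈ 80.855 mm.

80.9 mm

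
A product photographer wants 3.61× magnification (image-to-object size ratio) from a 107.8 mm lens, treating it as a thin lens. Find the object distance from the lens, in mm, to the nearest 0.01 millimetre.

With m = dᵢ/dₒ and 1/f = 1/dₒ + 1/dᵢ, substituting dᵢ = m·dₒ gives 1/f = (1 + 1/m)/dₒ, hence dₒ = f·(1 + 1/m).
dₒ = 107.8 × (1 + 1/3.61) = 107.8 × 1.27701 ≈ 137.661 mm.

137.66 mm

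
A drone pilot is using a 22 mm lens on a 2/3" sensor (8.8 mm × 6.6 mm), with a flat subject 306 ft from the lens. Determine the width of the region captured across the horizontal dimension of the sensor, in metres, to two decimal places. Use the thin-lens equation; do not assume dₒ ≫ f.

dₒ: 306 ft × 304.8 mm/ft = 93268.80 mm.
Similar triangles through the lens centre give W/dₒ = w/dᵢ; with 1/f = 1/dₒ + 1/dᵢ this gives W = w·(dₒ − f)/f.
W = 8.8 mm × (93268.8 − 22) / 22 = 8.8 × 4238.4908 ≈ 37298.719 mm = 37.2987 m.

37.30 m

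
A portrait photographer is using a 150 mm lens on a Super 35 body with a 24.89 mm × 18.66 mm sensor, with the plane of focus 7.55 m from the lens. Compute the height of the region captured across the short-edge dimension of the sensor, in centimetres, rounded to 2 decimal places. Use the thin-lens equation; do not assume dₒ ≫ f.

92.06 cm

dₒ: 7.55 m = 7550 mm.
Similar triangles through the lens centre give W/dₒ = h/dᵢ; with 1/f = 1/dₒ + 1/dᵢ this gives W = h·(dₒ − f)/f.
W = 18.66 mm × (7550 − 150) / 150 = 18.66 × 49.3333 ≈ 920.560 mm = 92.056 cm.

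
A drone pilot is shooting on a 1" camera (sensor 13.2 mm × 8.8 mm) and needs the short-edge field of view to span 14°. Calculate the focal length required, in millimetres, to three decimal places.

35.835 mm

From α = 2·arctan(h/2f) we get f = h / (2·tan(α/2)).
With h = 8.8 mm and α/2 = 7°, tan(α/2) ≈ 0.12278, so f ≈ 8.8 / 0.24557 ≈ 35.8351 mm.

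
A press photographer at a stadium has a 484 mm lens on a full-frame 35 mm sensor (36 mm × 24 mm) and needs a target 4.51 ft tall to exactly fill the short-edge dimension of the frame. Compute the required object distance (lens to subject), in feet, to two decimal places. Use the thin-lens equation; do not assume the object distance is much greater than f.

W: 4.51 ft × 304.8 mm/ft = 1374.65 mm.
Magnification m = h/W = dᵢ/dₒ; combined with 1/f = 1/dₒ + 1/dᵢ this gives dₒ = f·(1 + W/h).
dₒ = 484 mm × (1 + 1374.65/24) = 484 × 58.2770 ≈ 28206.067 mm = 28206.067/304.8 ft = 92.5396 ft.

92.54 ft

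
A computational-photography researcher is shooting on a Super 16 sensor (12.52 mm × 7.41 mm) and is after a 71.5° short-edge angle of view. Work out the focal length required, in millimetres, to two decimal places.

From α = 2·arctan(h/2f) we get f = h / (2·tan(α/2)).
With h = 7.41 mm and α/2 = 35.75°, tan(α/2) ≈ 0.71990, so f ≈ 7.41 / 1.43979 ≈ 5.1466 mm.

5.15 mm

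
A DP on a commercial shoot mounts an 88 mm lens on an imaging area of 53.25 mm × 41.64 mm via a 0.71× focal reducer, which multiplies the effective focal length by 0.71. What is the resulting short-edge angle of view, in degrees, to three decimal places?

Effective focal length f = 88 × 0.71 = 62.48 mm.
α = 2·arctan(41.64 / (2 × 62.48)) = 2·arctan(0.33323) ≈ 36.8589°.

36.859°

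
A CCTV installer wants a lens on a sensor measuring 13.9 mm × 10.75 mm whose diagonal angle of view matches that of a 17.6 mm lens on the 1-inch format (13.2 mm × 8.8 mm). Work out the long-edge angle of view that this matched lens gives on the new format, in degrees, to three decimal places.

Sensor diagonal = √(13.2² + 8.8²) = √251.6800 ≈ 15.8644 mm.
Sensor diagonal = √(13.9² + 10.75²) = √308.7725 ≈ 17.5719 mm.
Equal diagonal AOV ⇒ f₂ = f₁ · 17.5719/15.8644 = 17.6 × 1.10763 ≈ 19.4943 mm.
Long-edge AOV on the new format = 2·arctan(13.9 / (2 × 19.4943)) = 2·arctan(0.35651) ≈ 39.2438°.

39.244°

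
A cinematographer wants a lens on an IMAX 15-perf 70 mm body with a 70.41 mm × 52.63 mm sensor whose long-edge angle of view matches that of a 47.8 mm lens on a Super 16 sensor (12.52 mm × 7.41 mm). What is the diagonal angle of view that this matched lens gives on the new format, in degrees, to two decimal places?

18.57°

Equal long-edge AOV ⇒ f₂ = f₁ · 70.41/12.52 = 47.8 × 5.62380 ≈ 268.8177 mm.
Sensor diagonal = √(70.41² + 52.63²) = √7727.4850 ≈ 87.9061 mm.
Diagonal AOV on the new format = 2·arctan(87.9061 / (2 × 268.8177)) = 2·arctan(0.16351) ≈ 18.5720°.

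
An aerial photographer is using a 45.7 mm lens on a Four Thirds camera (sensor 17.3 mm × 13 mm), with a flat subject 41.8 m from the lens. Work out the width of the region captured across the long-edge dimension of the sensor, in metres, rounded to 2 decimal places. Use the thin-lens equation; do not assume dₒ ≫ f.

dₒ: 41.8 m = 41800 mm.
Similar triangles through the lens centre give W/dₒ = w/dᵢ; with 1/f = 1/dₒ + 1/dᵢ this gives W = w·(dₒ − f)/f.
W = 17.3 mm × (41800 − 45.7) / 45.7 = 17.3 × 913.6608 ≈ 15806.332 mm = 15.8063 m.

15.81 m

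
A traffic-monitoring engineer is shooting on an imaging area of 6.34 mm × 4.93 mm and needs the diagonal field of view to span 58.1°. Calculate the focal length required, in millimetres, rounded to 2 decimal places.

Sensor diagonal = √(6.34² + 4.93²) = √64.5005 ≈ 8.0312 mm.
From α = 2·arctan(d/2f) we get f = d / (2·tan(α/2)).
With d = 8.0312 mm and α/2 = 29.05°, tan(α/2) ≈ 0.55545, so f ≈ 8.0312 / 1.11090 ≈ 7.2295 mm.

7.23 mm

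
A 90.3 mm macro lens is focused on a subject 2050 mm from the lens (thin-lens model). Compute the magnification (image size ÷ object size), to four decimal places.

Thin lens: 1/f = 1/dₒ + 1/dᵢ → 1/dᵢ = 1/90.3 − 1/2050 = 0.0105864 mm⁻¹, so dᵢ ≈ 94.4609 mm.
Magnification m = dᵢ/dₒ = 94.4609/2050 ≈ 0.04608.

0.0461×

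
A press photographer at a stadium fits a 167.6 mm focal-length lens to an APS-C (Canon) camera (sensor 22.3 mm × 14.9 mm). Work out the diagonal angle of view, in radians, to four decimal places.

0.1597 rad

Sensor diagonal = √(22.3² + 14.9²) = √719.3000 ≈ 26.8198 mm.
Angle of view α = 2·arctan(d/2f) with d = 26.8198 mm and f = 167.6 mm.
d/2f = 0.08001; arctan(0.08001) ≈ 0.0798 rad, so α ≈ 0.1597 rad.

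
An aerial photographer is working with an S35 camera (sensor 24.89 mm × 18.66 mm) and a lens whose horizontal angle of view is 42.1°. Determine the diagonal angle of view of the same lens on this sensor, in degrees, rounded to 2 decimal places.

51.38°

From the horizontal AOV: f = 24.89 / (2·tan(21.05°)) = 24.89 / 0.76973 ≈ 32.3360 mm.
Sensor diagonal = √(24.89² + 18.66²) = √967.7077 ≈ 31.1080 mm.
Diagonal AOV = 2·arctan(31.1080 / (2 × 32.3360)) = 2·arctan(0.48101) ≈ 51.3763°.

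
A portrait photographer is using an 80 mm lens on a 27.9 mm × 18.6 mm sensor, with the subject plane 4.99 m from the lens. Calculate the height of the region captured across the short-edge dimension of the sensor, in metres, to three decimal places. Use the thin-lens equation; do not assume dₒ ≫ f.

1.142 m

dₒ: 4.99 m = 4990 mm.
Similar triangles through the lens centre give W/dₒ = h/dᵢ; with 1/f = 1/dₒ + 1/dᵢ this gives W = h·(dₒ − f)/f.
W = 18.6 mm × (4990 − 80) / 80 = 18.6 × 61.3750 ≈ 1141.575 mm = 1.14158 m.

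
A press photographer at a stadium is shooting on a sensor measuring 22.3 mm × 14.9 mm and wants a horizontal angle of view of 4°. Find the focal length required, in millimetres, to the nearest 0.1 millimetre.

319.3 mm

From α = 2·arctan(w/2f) we get f = w / (2·tan(α/2)).
With w = 22.3 mm and α/2 = 2°, tan(α/2) ≈ 0.03492, so f ≈ 22.3 / 0.06984 ≈ 319.2942 mm.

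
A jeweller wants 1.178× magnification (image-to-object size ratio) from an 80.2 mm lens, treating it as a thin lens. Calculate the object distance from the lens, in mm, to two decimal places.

148.28 mm

With m = dᵢ/dₒ and 1/f = 1/dₒ + 1/dᵢ, substituting dᵢ = m·dₒ gives 1/f = (1 + 1/m)/dₒ, hence dₒ = f·(1 + 1/m).
dₒ = 80.2 × (1 + 1/1.178) = 80.2 × 1.84890 ≈ 148.281 mm.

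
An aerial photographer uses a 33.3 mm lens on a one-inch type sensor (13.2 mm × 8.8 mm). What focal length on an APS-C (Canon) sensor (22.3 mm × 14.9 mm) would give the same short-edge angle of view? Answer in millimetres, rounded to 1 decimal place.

56.4 mm

Equal angle of view means equal height/f ratio, so f₂ = f₁ · (height₂/height₁) = 33.3 × 14.9/8.8.
f₂ = 33.3 × 1.69318 ≈ 56.383 mm.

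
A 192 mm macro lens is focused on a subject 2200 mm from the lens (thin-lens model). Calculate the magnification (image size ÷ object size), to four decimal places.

Thin lens: 1/f = 1/dₒ + 1/dᵢ → 1/dᵢ = 1/192 − 1/2200 = 0.0047538 mm⁻¹, so dᵢ ≈ 210.3586 mm.
Magnification m = dᵢ/dₒ = 210.3586/2200 ≈ 0.09562.

0.0956×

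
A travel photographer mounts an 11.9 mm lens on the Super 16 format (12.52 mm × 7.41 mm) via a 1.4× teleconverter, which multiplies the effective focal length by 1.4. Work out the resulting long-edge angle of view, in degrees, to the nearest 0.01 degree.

Effective focal length f = 11.9 × 1.4 = 16.66 mm.
α = 2·arctan(12.52 / (2 × 16.66)) = 2·arctan(0.37575) ≈ 41.1874°.

41.19°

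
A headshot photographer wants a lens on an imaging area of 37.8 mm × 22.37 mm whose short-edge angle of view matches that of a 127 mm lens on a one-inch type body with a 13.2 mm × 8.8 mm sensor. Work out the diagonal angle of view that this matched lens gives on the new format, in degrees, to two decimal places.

Equal short-edge AOV ⇒ f₂ = f₁ · 22.37/8.8 = 127 × 2.54205 ≈ 322.8398 mm.
Sensor diagonal = √(37.8² + 22.37²) = √1929.2569 ≈ 43.9233 mm.
Diagonal AOV on the new format = 2·arctan(43.9233 / (2 × 322.8398)) = 2·arctan(0.06803) ≈ 7.7833°.

7.78°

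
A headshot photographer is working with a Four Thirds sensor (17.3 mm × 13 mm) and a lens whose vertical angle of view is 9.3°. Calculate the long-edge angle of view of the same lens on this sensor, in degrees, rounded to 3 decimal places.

From the vertical AOV: f = 13 / (2·tan(4.65°)) = 13 / 0.16267 ≈ 79.9150 mm.
Long-edge AOV = 2·arctan(17.3 / (2 × 79.9150)) = 2·arctan(0.10824) ≈ 12.3553°.

12.355°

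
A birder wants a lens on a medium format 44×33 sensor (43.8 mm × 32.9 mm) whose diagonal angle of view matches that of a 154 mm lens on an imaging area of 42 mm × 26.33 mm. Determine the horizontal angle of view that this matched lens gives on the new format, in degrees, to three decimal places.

14.666°

Sensor diagonal = √(42² + 26.33²) = √2457.2689 ≈ 49.5708 mm.
Sensor diagonal = √(43.8² + 32.9²) = √3000.8500 ≈ 54.7800 mm.
Equal diagonal AOV ⇒ f₂ = f₁ · 54.7800/49.5708 = 154 × 1.10509 ≈ 170.1831 mm.
Horizontal AOV on the new format = 2·arctan(43.8 / (2 × 170.1831)) = 2·arctan(0.12868) ≈ 14.6656°.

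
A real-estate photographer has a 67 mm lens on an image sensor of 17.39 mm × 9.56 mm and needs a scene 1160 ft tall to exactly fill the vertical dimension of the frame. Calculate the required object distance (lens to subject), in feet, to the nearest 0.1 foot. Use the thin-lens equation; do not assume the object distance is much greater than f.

W: 1160 ft × 304.8 mm/ft = 353567.99 mm.
Magnification m = h/W = dᵢ/dₒ; combined with 1/f = 1/dₒ + 1/dᵢ this gives dₒ = f·(1 + W/h).
dₒ = 67 mm × (1 + 353568/9.56) = 67 × 36985.0992 ≈ 2478001.649 mm = 2478001.649/304.8 ft = 8129.93 ft.

8129.9 ft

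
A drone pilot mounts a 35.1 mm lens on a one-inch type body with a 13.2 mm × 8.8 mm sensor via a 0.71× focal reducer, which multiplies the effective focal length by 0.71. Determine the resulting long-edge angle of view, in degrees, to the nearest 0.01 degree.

Effective focal length f = 35.1 × 0.71 = 24.921 mm.
α = 2·arctan(13.2 / (2 × 24.921)) = 2·arctan(0.26484) ≈ 29.6670°.

29.67°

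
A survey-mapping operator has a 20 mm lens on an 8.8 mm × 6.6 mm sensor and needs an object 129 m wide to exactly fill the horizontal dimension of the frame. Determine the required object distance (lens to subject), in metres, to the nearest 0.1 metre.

W: 129 m = 129000 mm.
Magnification m = w/W = dᵢ/dₒ; combined with 1/f = 1/dₒ + 1/dᵢ this gives dₒ = f·(1 + W/w).
dₒ = 20 mm × (1 + 129000/8.8) = 20 × 14660.0909 ≈ 293201.818 mm = 293.202 m.

293.2 m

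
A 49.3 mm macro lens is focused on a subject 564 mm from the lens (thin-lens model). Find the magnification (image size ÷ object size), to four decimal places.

0.0958×

Thin lens: 1/f = 1/dₒ + 1/dᵢ → 1/dᵢ = 1/49.3 − 1/564 = 0.0185109 mm⁻¹, so dᵢ ≈ 54.0221 mm.
Magnification m = dᵢ/dₒ = 54.0221/564 ≈ 0.09578.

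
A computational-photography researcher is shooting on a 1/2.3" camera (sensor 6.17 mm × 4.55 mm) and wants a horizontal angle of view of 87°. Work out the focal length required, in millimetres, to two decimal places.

3.25 mm

From α = 2·arctan(w/2f) we get f = w / (2·tan(α/2)).
With w = 6.17 mm and α/2 = 43.5°, tan(α/2) ≈ 0.94896, so f ≈ 6.17 / 1.89793 ≈ 3.2509 mm.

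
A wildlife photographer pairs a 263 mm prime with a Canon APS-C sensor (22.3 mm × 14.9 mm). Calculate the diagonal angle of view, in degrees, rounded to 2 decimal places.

Sensor diagonal = √(22.3² + 14.9²) = √719.3000 ≈ 26.8198 mm.
Angle of view α = 2·arctan(d/2f) with d = 26.8198 mm and f = 263 mm.
d/2f = 0.05099; arctan(0.05099) ≈ 2.9189°, so α ≈ 5.8378°.

5.84°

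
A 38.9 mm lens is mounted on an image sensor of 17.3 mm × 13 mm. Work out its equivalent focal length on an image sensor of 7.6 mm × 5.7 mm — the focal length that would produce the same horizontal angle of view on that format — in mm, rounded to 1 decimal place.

Equal angle of view means equal width/f ratio, so f₂ = f₁ · (width₂/width₁) = 38.9 × 7.6/17.3.
f₂ = 38.9 × 0.43931 ≈ 17.089 mm.

17.1 mm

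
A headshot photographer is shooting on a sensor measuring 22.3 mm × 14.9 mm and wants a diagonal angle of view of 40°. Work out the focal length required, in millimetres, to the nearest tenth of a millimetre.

Sensor diagonal = √(22.3² + 14.9²) = √719.3000 ≈ 26.8198 mm.
From α = 2·arctan(d/2f) we get f = d / (2·tan(α/2)).
With d = 26.8198 mm and α/2 = 20°, tan(α/2) ≈ 0.36397, so f ≈ 26.8198 / 0.72794 ≈ 36.8434 mm.

36.8 mm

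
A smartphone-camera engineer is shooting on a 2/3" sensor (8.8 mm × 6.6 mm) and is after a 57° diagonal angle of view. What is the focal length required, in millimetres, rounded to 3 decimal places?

10.130 mm

Sensor diagonal = √(8.8² + 6.6²) = √121.0000 ≈ 11.0000 mm.
From α = 2·arctan(d/2f) we get f = d / (2·tan(α/2)).
With d = 11.0000 mm and α/2 = 28.5°, tan(α/2) ≈ 0.54296, so f ≈ 11.0000 / 1.08591 ≈ 10.1297 mm.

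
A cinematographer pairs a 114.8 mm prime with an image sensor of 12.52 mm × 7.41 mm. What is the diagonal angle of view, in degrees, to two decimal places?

7.25°

Sensor diagonal = √(12.52² + 7.41²) = √211.6585 ≈ 14.5485 mm.
Angle of view α = 2·arctan(d/2f) with d = 14.5485 mm and f = 114.8 mm.
d/2f = 0.06336; arctan(0.06336) ≈ 3.6257°, so α ≈ 7.2513°.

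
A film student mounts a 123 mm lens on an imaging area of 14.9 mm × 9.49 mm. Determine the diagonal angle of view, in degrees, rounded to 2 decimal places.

8.21°

Sensor diagonal = √(14.9² + 9.49²) = √312.0701 ≈ 17.6655 mm.
Angle of view α = 2·arctan(d/2f) with d = 17.6655 mm and f = 123 mm.
d/2f = 0.07181; arctan(0.07181) ≈ 4.1074°, so α ≈ 8.2148°.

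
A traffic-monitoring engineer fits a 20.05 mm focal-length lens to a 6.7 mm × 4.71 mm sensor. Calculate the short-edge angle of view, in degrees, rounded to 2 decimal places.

13.40°

Angle of view α = 2·arctan(h/2f) with h = 4.71 mm and f = 20.05 mm.
h/2f = 0.11746; arctan(0.11746) ≈ 6.6991°, so α ≈ 13.3981°.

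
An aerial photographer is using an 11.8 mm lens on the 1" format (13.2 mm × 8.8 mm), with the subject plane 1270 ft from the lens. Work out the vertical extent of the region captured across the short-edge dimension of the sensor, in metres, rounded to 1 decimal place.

288.7 m

dₒ: 1270 ft × 304.8 mm/ft = 387095.99 mm.
Similar triangles through the lens centre give W/dₒ = h/dᵢ; with 1/f = 1/dₒ + 1/dᵢ this gives W = h·(dₒ − f)/f.
W = 8.8 mm × (387096 − 11.8) / 11.8 = 8.8 × 32803.7447 ≈ 288672.953 mm = 288.673 m.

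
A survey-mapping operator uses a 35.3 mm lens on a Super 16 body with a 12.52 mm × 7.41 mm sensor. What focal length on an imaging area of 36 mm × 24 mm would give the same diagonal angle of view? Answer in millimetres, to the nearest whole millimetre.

Sensor diagonal = √(12.52² + 7.41²) = √211.6585 ≈ 14.5485 mm.
Sensor diagonal = √(36² + 24²) = √1872.0000 ≈ 43.2666 mm.
Equal angle of view means equal diagonal/f ratio, so f₂ = f₁ · (diagonal₂/diagonal₁) = 35.3 × 43.2666/14.5485.
f₂ = 35.3 × 2.97396 ≈ 104.981 mm.

105 mm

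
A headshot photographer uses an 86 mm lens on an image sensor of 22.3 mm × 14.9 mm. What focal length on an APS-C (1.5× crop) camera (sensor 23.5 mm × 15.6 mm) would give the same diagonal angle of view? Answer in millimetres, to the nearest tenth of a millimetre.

Sensor diagonal = √(22.3² + 14.9²) = √719.3000 ≈ 26.8198 mm.
Sensor diagonal = √(23.5² + 15.6²) = √795.6100 ≈ 28.2066 mm.
Equal angle of view means equal diagonal/f ratio, so f₂ = f₁ · (diagonal₂/diagonal₁) = 86 × 28.2066/26.8198.
f₂ = 86 × 1.05171 ≈ 90.447 mm.

90.4 mm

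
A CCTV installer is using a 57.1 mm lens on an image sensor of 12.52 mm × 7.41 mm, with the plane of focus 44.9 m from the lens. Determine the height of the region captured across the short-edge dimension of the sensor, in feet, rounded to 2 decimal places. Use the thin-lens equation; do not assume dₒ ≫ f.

19.09 ft

dₒ: 44.9 m = 44900 mm.
Similar triangles through the lens centre give W/dₒ = h/dᵢ; with 1/f = 1/dₒ + 1/dᵢ this gives W = h·(dₒ − f)/f.
W = 7.41 mm × (44900 − 57.1) / 57.1 = 7.41 × 785.3398 ≈ 5819.368 mm = 5819.368/304.8 ft = 19.0924 ft.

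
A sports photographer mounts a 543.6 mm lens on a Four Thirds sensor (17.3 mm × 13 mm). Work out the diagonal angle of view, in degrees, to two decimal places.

Sensor diagonal = √(17.3² + 13²) = √468.2900 ≈ 21.6400 mm.
Angle of view α = 2·arctan(d/2f) with d = 21.6400 mm and f = 543.6 mm.
d/2f = 0.01990; arctan(0.01990) ≈ 1.1403°, so α ≈ 2.2806°.

2.28°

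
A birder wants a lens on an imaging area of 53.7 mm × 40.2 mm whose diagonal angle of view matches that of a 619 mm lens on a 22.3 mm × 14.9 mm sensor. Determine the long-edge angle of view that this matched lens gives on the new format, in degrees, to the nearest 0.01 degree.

Sensor diagonal = √(22.3² + 14.9²) = √719.3000 ≈ 26.8198 mm.
Sensor diagonal = √(53.7² + 40.2²) = √4499.7300 ≈ 67.0800 mm.
Equal diagonal AOV ⇒ f₂ = f₁ · 67.0800/26.8198 = 619 × 2.50114 ≈ 1548.2064 mm.
Long-edge AOV on the new format = 2·arctan(53.7 / (2 × 1548.2064)) = 2·arctan(0.01734) ≈ 1.9871°.

1.99°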